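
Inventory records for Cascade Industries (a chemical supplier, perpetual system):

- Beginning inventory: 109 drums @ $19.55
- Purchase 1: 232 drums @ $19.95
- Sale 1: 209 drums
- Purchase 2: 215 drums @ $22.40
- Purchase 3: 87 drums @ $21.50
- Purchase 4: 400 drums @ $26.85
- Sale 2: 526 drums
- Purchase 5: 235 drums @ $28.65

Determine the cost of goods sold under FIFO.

COGS = $15,916.05

Sale 1 (209) [FIFO — oldest first]: 109 @ $19.55 + 100 @ $19.95 = $4,125.95
Sale 2 (526) [FIFO — oldest first]: 132 @ $19.95 + 215 @ $22.40 + 87 @ $21.50 + 92 @ $26.85 = $11,790.10
Total COGS = $4,125.95 + $11,790.10 = $15,916.05
Ending inventory: 308 @ $26.85 + 235 @ $28.65 = $15,002.55
Check: goods available $30,918.60 = COGS $15,916.05 + ending $15,002.55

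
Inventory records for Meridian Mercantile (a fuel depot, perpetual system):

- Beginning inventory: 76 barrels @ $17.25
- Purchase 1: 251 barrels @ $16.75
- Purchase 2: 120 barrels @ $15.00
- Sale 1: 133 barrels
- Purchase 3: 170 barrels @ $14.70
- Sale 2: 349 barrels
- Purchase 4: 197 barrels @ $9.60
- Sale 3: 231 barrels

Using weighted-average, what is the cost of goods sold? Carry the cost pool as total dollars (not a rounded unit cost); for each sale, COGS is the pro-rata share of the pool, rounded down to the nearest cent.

After Beginning: 76 on hand, pool $1,311.00 (≈ $17.2500 each)
After Purchase 1: 327 on hand, pool $5,515.25 (≈ $16.8662 each)
After Purchase 2: 447 on hand, pool $7,315.25 (≈ $16.3652 each)
Sale 1, sell 133: 133/447 × $7,315.25 → $2,176.57
After Purchase 3: 484 on hand, pool $7,637.68 (≈ $15.7803 each)
Sale 2, sell 349: 349/484 × $7,637.68 → $5,507.33
After Purchase 4: 332 on hand, pool $4,021.55 (≈ $12.1131 each)
Sale 3, sell 231: 231/332 × $4,021.55 → $2,798.12
Total COGS = $2,176.57 + $5,507.33 + $2,798.12 = $10,482.02
Ending inventory (cost pool remaining) = $1,223.43
Check: goods available $11,705.45 = COGS $10,482.02 + ending $1,223.43

COGS = $10,482.02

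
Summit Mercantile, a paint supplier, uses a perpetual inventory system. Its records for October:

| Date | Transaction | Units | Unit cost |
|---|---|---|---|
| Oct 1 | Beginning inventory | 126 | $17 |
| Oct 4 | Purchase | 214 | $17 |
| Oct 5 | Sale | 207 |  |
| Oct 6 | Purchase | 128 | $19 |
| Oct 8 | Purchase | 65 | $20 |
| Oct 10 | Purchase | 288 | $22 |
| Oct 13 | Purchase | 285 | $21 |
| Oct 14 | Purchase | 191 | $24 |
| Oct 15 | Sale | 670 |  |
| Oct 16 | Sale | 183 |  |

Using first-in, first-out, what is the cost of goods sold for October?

Oct 5, 207 sold [FIFO — oldest first]: 126 @ $17 + 81 @ $17 = $3,519
Oct 15, 670 sold [FIFO — oldest first]: 133 @ $17 + 128 @ $19 + 65 @ $20 + 288 @ $22 + 56 @ $21 = $13,505
Oct 16, 183 sold [FIFO — oldest first]: 183 @ $21 = $3,843
Total COGS = $3,519 + $13,505 + $3,843 = $20,867
Ending inventory: 46 @ $21 + 191 @ $24 = $5,550

COGS = $20,867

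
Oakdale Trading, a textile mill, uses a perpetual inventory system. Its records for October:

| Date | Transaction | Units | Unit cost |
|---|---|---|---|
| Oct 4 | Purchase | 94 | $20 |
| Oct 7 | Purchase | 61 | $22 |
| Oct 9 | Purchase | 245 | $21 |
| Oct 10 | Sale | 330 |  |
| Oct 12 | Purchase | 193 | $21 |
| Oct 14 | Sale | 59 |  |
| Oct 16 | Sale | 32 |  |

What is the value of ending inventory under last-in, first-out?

Ending inventory = $3,542

Oct 10, 330 sold [LIFO — newest first]: 245 @ $21 + 61 @ $22 + 24 @ $20 = $6,967
Oct 14, 59 sold [LIFO — newest first]: 59 @ $21 = $1,239
Oct 16, 32 sold [LIFO — newest first]: 32 @ $21 = $672
Total COGS = $6,967 + $1,239 + $672 = $8,878
Ending inventory: 70 @ $20 + 102 @ $21 = $3,542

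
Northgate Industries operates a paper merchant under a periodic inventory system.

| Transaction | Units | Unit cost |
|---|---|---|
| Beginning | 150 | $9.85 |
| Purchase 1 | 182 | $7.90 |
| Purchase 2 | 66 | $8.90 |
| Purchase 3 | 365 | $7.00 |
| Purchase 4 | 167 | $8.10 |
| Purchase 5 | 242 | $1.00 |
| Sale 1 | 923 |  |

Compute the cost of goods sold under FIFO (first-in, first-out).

COGS = $7,353.70

Sale 1 (923) [FIFO — oldest first]: 150 @ $9.85 + 182 @ $7.90 + 66 @ $8.90 + 365 @ $7.00 + 160 @ $8.10 = $7,353.70
Ending inventory: 7 @ $8.10 + 242 @ $1.00 = $298.70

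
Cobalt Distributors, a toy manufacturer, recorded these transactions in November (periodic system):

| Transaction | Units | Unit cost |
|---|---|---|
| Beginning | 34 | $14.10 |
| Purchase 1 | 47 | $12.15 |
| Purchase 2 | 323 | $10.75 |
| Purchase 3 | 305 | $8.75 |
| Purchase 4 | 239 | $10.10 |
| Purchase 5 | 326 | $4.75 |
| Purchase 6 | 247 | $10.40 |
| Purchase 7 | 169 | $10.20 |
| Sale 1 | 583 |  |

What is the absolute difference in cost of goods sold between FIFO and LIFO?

$1,003.10

FIFO COGS: 34 @ $14.10 + 47 @ $12.15 + 323 @ $10.75 + 179 @ $8.75 = $6,088.95
LIFO COGS: 169 @ $10.20 + 247 @ $10.40 + 167 @ $4.75 = $5,085.85
Difference = |$6,088.95 − $5,085.85| = $1,003.10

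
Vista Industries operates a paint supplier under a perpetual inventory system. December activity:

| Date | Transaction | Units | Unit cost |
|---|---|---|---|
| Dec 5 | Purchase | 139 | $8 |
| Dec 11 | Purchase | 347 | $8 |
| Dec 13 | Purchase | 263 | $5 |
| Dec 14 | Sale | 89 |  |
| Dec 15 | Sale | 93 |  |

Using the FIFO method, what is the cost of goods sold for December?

Dec 14, 89 sold [FIFO — oldest first]: 89 @ $8 = $712
Dec 15, 93 sold [FIFO — oldest first]: 50 @ $8 + 43 @ $8 = $744
Total COGS = $712 + $744 = $1,456
Ending inventory: 304 @ $8 + 263 @ $5 = $3,747

COGS = $1,456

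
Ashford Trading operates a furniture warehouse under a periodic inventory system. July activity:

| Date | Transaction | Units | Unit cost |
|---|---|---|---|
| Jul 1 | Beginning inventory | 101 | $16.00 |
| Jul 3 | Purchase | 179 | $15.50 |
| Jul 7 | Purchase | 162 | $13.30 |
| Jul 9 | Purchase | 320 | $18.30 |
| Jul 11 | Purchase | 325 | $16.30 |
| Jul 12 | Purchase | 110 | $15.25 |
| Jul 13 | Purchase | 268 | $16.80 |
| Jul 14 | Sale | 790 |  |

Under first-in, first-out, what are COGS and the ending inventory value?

COGS = $12,857.50; ending inventory = $11,021.00

Jul 14, 790 sold [FIFO — oldest first]: 101 @ $16.00 + 179 @ $15.50 + 162 @ $13.30 + 320 @ $18.30 + 28 @ $16.30 = $12,857.50
Ending inventory: 297 @ $16.30 + 110 @ $15.25 + 268 @ $16.80 = $11,021.00
Check: goods available $23,878.50 = COGS $12,857.50 + ending $11,021.00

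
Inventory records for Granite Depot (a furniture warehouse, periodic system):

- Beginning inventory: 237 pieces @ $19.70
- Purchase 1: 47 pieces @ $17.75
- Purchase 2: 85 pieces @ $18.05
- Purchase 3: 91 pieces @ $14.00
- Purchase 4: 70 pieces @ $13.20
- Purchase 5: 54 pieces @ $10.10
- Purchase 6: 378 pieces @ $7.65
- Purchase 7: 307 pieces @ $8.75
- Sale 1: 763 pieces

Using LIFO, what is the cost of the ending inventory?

Sale 1 (763) [LIFO — newest first]: 307 @ $8.75 + 378 @ $7.65 + 54 @ $10.10 + 24 @ $13.20 = $6,440.15
Ending inventory: 237 @ $19.70 + 47 @ $17.75 + 85 @ $18.05 + 91 @ $14.00 + 46 @ $13.20 = $8,918.60

Ending inventory = $8,918.60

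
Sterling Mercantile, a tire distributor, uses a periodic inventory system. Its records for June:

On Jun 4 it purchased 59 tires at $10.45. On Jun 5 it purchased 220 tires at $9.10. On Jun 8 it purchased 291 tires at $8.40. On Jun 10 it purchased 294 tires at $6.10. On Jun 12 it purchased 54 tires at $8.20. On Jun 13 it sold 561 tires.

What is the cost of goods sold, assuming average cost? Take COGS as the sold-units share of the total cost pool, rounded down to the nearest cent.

COGS = $4,460.59

Jun 13, sell 561: 561/918 × $7,299.15 → $4,460.59
Ending inventory (cost pool remaining) = $2,838.56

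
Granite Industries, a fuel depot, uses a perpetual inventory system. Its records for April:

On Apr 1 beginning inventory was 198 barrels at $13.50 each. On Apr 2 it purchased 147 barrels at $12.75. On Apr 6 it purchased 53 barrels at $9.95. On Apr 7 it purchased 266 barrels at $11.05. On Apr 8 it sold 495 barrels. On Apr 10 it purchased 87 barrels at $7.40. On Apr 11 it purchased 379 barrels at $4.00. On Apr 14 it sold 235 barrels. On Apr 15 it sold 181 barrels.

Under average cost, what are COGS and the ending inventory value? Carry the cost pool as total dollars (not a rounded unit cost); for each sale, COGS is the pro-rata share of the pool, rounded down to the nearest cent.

After Apr 1: 198 on hand, pool $2,673.00 (≈ $13.5000 each)
After Apr 2: 345 on hand, pool $4,547.25 (≈ $13.1804 each)
After Apr 6: 398 on hand, pool $5,074.60 (≈ $12.7503 each)
After Apr 7: 664 on hand, pool $8,013.90 (≈ $12.0691 each)
Apr 8, sell 495: 495/664 × $8,013.90 → $5,974.21
After Apr 10: 256 on hand, pool $2,683.49 (≈ $10.4824 each)
After Apr 11: 635 on hand, pool $4,199.49 (≈ $6.6134 each)
Apr 14, sell 235: 235/635 × $4,199.49 → $1,554.14
Apr 15, sell 181: 181/400 × $2,645.35 → $1,197.02
Total COGS = $5,974.21 + $1,554.14 + $1,197.02 = $8,725.37
Ending inventory (cost pool remaining) = $1,448.33
Check: goods available $10,173.70 = COGS $8,725.37 + ending $1,448.33

COGS = $8,725.37; ending inventory = $1,448.33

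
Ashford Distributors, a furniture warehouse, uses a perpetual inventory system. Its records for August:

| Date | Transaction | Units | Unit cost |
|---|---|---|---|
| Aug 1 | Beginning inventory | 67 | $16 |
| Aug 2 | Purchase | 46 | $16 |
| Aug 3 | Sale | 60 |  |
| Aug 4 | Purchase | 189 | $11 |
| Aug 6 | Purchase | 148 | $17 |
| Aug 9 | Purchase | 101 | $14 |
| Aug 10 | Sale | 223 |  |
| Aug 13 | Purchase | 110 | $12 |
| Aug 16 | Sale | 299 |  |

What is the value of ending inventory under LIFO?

Ending inventory = $1,134

Aug 3, 60 sold [LIFO — newest first]: 46 @ $16 + 14 @ $16 = $960
Aug 10, 223 sold [LIFO — newest first]: 101 @ $14 + 122 @ $17 = $3,488
Aug 16, 299 sold [LIFO — newest first]: 110 @ $12 + 26 @ $17 + 163 @ $11 = $3,555
Total COGS = $960 + $3,488 + $3,555 = $8,003
Ending inventory: 53 @ $16 + 26 @ $11 = $1,134
Check: goods available $9,137 = COGS $8,003 + ending $1,134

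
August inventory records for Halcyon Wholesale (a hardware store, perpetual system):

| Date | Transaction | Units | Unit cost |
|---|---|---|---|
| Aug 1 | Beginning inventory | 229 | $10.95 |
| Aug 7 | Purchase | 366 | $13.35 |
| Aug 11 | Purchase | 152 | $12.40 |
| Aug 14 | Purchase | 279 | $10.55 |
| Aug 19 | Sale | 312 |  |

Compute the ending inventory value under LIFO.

Ending inventory = $8,869.25

Aug 19, 312 sold [LIFO — newest first]: 279 @ $10.55 + 33 @ $12.40 = $3,352.65
Ending inventory: 229 @ $10.95 + 366 @ $13.35 + 119 @ $12.40 = $8,869.25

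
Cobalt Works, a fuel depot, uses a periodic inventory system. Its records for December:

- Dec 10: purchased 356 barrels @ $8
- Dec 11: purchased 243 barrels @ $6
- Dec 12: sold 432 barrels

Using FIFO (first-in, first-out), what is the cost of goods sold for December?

Dec 12, 432 sold [FIFO — oldest first]: 356 @ $8 + 76 @ $6 = $3,304
Ending inventory: 167 @ $6 = $1,002
Check: goods available $4,306 = COGS $3,304 + ending $1,002

COGS = $3,304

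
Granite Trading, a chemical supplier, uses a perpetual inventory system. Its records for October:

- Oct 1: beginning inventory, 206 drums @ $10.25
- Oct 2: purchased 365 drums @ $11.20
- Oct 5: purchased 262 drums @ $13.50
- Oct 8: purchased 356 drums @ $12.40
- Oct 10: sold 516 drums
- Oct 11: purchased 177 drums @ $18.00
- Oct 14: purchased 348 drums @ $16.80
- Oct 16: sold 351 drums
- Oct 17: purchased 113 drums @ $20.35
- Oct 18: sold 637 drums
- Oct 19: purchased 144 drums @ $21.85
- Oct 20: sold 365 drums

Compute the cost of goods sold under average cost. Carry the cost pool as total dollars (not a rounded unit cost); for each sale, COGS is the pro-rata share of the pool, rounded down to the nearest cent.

After Oct 1: 206 on hand, pool $2,111.50 (≈ $10.2500 each)
After Oct 2: 571 on hand, pool $6,199.50 (≈ $10.8573 each)
After Oct 5: 833 on hand, pool $9,736.50 (≈ $11.6885 each)
After Oct 8: 1189 on hand, pool $14,150.90 (≈ $11.9015 each)
Oct 10, sell 516: 516/1189 × $14,150.90 → $6,141.18
After Oct 11: 850 on hand, pool $11,195.72 (≈ $13.1714 each)
After Oct 14: 1198 on hand, pool $17,042.12 (≈ $14.2255 each)
Oct 16, sell 351: 351/1198 × $17,042.12 → $4,993.14
After Oct 17: 960 on hand, pool $14,348.53 (≈ $14.9464 each)
Oct 18, sell 637: 637/960 × $14,348.53 → $9,520.84
After Oct 19: 467 on hand, pool $7,974.09 (≈ $17.0751 each)
Oct 20, sell 365: 365/467 × $7,974.09 → $6,232.42
Total COGS = $6,141.18 + $4,993.14 + $9,520.84 + $6,232.42 = $26,887.58
Ending inventory (cost pool remaining) = $1,741.67
Check: goods available $28,629.25 = COGS $26,887.58 + ending $1,741.67

COGS = $26,887.58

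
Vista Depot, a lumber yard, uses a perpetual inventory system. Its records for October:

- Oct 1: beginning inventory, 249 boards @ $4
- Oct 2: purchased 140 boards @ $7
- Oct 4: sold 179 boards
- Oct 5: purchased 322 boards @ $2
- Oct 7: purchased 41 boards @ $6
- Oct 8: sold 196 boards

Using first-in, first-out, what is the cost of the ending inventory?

Ending inventory = $988

Oct 4, 179 sold [FIFO — oldest first]: 179 @ $4 = $716
Oct 8, 196 sold [FIFO — oldest first]: 70 @ $4 + 126 @ $7 = $1,162
Total COGS = $716 + $1,162 = $1,878
Ending inventory: 14 @ $7 + 322 @ $2 + 41 @ $6 = $988
Check: goods available $2,866 = COGS $1,878 + ending $988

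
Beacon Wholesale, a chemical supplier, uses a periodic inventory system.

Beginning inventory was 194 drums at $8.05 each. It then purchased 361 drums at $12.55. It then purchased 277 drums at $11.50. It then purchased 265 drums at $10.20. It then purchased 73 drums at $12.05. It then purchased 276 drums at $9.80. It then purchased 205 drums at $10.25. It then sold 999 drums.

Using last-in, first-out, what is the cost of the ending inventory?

Sale 1 (999) [LIFO — newest first]: 205 @ $10.25 + 276 @ $9.80 + 73 @ $12.05 + 265 @ $10.20 + 180 @ $11.50 = $10,458.70
Ending inventory: 194 @ $8.05 + 361 @ $12.55 + 97 @ $11.50 = $7,207.75

Ending inventory = $7,207.75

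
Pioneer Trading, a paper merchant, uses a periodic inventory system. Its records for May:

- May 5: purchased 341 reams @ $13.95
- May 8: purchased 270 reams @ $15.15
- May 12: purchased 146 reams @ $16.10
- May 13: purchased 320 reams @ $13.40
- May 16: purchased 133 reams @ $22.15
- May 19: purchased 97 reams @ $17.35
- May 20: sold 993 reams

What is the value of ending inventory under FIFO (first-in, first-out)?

May 20, 993 sold [FIFO — oldest first]: 341 @ $13.95 + 270 @ $15.15 + 146 @ $16.10 + 236 @ $13.40 = $14,360.45
Ending inventory: 84 @ $13.40 + 133 @ $22.15 + 97 @ $17.35 = $5,754.50
Check: goods available $20,114.95 = COGS $14,360.45 + ending $5,754.50

Ending inventory = $5,754.50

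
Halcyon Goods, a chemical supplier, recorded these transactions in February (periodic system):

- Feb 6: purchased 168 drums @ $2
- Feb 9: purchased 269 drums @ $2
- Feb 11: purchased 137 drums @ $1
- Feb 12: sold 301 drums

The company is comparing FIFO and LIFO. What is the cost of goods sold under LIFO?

COGS = $465

FIFO COGS: 168 @ $2 + 133 @ $2 = $602
LIFO COGS: 137 @ $1 + 164 @ $2 = $465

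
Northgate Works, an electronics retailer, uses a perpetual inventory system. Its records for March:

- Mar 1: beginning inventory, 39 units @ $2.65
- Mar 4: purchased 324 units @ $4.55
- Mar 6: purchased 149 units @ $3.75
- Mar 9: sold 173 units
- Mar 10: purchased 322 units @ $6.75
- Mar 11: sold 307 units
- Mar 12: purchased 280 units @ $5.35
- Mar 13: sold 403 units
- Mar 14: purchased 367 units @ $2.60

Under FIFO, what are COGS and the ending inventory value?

COGS = $4,571.95; ending inventory = $2,190.05

Mar 9, 173 sold [FIFO — oldest first]: 39 @ $2.65 + 134 @ $4.55 = $713.05
Mar 11, 307 sold [FIFO — oldest first]: 190 @ $4.55 + 117 @ $3.75 = $1,303.25
Mar 13, 403 sold [FIFO — oldest first]: 32 @ $3.75 + 322 @ $6.75 + 49 @ $5.35 = $2,555.65
Total COGS = $713.05 + $1,303.25 + $2,555.65 = $4,571.95
Ending inventory: 231 @ $5.35 + 367 @ $2.60 = $2,190.05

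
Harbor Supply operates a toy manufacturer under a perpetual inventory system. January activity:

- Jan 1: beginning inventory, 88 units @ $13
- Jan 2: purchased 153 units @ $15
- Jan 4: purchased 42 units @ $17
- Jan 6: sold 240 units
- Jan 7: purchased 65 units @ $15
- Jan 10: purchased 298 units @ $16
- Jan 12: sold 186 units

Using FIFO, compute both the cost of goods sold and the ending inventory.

Jan 6, 240 sold [FIFO — oldest first]: 88 @ $13 + 152 @ $15 = $3,424
Jan 12, 186 sold [FIFO — oldest first]: 1 @ $15 + 42 @ $17 + 65 @ $15 + 78 @ $16 = $2,952
Total COGS = $3,424 + $2,952 = $6,376
Ending inventory: 220 @ $16 = $3,520
Check: goods available $9,896 = COGS $6,376 + ending $3,520

COGS = $6,376; ending inventory = $3,520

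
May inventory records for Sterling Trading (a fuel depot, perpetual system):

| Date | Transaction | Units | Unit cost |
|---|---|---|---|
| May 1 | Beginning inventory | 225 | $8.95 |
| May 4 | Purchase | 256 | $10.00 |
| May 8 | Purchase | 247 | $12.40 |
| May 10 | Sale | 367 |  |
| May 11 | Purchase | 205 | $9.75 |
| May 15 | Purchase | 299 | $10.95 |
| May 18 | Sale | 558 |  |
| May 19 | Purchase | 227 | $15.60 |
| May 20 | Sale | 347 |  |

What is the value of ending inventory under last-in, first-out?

May 10, 367 sold [LIFO — newest first]: 247 @ $12.40 + 120 @ $10.00 = $4,262.80
May 18, 558 sold [LIFO — newest first]: 299 @ $10.95 + 205 @ $9.75 + 54 @ $10.00 = $5,812.80
May 20, 347 sold [LIFO — newest first]: 227 @ $15.60 + 82 @ $10.00 + 38 @ $8.95 = $4,701.30
Total COGS = $4,262.80 + $5,812.80 + $4,701.30 = $14,776.90
Ending inventory: 187 @ $8.95 = $1,673.65

Ending inventory = $1,673.65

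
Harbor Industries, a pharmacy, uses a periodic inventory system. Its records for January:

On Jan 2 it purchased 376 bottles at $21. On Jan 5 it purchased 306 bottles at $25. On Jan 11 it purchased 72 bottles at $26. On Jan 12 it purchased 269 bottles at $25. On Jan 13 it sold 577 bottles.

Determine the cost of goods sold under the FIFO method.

Jan 13, 577 sold [FIFO — oldest first]: 376 @ $21 + 201 @ $25 = $12,921
Ending inventory: 105 @ $25 + 72 @ $26 + 269 @ $25 = $11,222
Check: goods available $24,143 = COGS $12,921 + ending $11,222

COGS = $12,921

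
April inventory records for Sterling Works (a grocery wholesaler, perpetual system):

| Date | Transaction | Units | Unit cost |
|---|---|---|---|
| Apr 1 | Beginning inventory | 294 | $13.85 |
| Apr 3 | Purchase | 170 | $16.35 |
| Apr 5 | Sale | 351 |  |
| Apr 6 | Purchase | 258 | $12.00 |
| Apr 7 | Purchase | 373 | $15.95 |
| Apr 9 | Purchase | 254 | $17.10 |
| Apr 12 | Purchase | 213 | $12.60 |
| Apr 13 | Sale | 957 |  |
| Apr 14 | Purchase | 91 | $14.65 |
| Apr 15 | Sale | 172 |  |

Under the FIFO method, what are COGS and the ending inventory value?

Apr 5, 351 sold [FIFO — oldest first]: 294 @ $13.85 + 57 @ $16.35 = $5,003.85
Apr 13, 957 sold [FIFO — oldest first]: 113 @ $16.35 + 258 @ $12.00 + 373 @ $15.95 + 213 @ $17.10 = $14,535.20
Apr 15, 172 sold [FIFO — oldest first]: 41 @ $17.10 + 131 @ $12.60 = $2,351.70
Total COGS = $5,003.85 + $14,535.20 + $2,351.70 = $21,890.75
Ending inventory: 82 @ $12.60 + 91 @ $14.65 = $2,366.35
Check: goods available $24,257.10 = COGS $21,890.75 + ending $2,366.35

COGS = $21,890.75; ending inventory = $2,366.35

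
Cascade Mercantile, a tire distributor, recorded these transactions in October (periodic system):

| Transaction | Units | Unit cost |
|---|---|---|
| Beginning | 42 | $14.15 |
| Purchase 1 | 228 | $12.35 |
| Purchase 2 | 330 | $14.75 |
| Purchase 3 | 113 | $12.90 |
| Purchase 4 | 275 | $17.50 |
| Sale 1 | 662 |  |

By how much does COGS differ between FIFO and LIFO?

FIFO COGS: 42 @ $14.15 + 228 @ $12.35 + 330 @ $14.75 + 62 @ $12.90 = $9,077.40
LIFO COGS: 275 @ $17.50 + 113 @ $12.90 + 274 @ $14.75 = $10,311.70
Difference = |$9,077.40 − $10,311.70| = $1,234.30

$1,234.30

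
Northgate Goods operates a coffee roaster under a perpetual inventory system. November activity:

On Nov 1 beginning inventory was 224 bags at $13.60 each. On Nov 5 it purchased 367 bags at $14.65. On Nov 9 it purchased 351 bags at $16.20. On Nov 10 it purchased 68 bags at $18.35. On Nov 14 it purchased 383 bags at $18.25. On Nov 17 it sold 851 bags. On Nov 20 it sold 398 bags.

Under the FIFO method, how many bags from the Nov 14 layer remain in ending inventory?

144

Nov 17, 851 sold [FIFO — oldest first]: 224 @ $13.60 + 367 @ $14.65 + 260 @ $16.20 = $12,634.95
Nov 20, 398 sold [FIFO — oldest first]: 91 @ $16.20 + 68 @ $18.35 + 239 @ $18.25 = $7,083.75
Total COGS = $12,634.95 + $7,083.75 = $19,718.70
Ending inventory: 144 @ $18.25 = $2,628.00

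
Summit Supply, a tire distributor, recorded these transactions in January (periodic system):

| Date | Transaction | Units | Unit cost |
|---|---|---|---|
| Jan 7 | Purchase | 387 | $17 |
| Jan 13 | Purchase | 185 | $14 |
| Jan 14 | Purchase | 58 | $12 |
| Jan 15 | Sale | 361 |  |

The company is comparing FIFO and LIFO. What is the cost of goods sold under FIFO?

COGS = $6,137

FIFO COGS: 361 @ $17 = $6,137
LIFO COGS: 58 @ $12 + 185 @ $14 + 118 @ $17 = $5,292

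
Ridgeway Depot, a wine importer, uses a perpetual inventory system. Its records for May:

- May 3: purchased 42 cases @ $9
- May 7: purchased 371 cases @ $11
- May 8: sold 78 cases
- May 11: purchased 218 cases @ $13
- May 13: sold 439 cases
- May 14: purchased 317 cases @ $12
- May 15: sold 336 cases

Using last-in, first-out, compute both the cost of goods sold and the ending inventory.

COGS = $10,136; ending inventory = $961

May 8, 78 sold [LIFO — newest first]: 78 @ $11 = $858
May 13, 439 sold [LIFO — newest first]: 218 @ $13 + 221 @ $11 = $5,265
May 15, 336 sold [LIFO — newest first]: 317 @ $12 + 19 @ $11 = $4,013
Total COGS = $858 + $5,265 + $4,013 = $10,136
Ending inventory: 42 @ $9 + 53 @ $11 = $961
Check: goods available $11,097 = COGS $10,136 + ending $961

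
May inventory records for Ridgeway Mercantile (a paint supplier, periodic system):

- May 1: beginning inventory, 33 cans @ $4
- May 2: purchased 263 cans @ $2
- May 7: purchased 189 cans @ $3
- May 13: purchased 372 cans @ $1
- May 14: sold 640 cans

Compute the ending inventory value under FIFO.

May 14, 640 sold [FIFO — oldest first]: 33 @ $4 + 263 @ $2 + 189 @ $3 + 155 @ $1 = $1,380
Ending inventory: 217 @ $1 = $217
Check: goods available $1,597 = COGS $1,380 + ending $217

Ending inventory = $217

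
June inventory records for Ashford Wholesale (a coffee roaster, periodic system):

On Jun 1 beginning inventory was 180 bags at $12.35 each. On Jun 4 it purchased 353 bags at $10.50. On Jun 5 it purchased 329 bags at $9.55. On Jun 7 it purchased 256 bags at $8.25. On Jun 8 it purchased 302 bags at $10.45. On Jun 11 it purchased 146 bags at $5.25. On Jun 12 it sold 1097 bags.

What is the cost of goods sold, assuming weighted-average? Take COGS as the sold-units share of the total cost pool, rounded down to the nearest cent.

Jun 12, sell 1097: 1097/1566 × $15,105.85 → $10,581.81
Ending inventory (cost pool remaining) = $4,524.04

COGS = $10,581.81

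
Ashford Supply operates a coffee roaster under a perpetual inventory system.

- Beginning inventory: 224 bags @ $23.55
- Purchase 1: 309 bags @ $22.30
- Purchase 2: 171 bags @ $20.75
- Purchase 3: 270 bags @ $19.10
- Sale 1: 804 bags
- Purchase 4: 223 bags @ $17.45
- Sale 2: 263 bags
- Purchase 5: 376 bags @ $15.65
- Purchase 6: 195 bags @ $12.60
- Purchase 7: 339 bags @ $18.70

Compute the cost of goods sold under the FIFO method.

Sale 1 (804) [FIFO — oldest first]: 224 @ $23.55 + 309 @ $22.30 + 171 @ $20.75 + 100 @ $19.10 = $17,624.15
Sale 2 (263) [FIFO — oldest first]: 170 @ $19.10 + 93 @ $17.45 = $4,869.85
Total COGS = $17,624.15 + $4,869.85 = $22,494.00
Ending inventory: 130 @ $17.45 + 376 @ $15.65 + 195 @ $12.60 + 339 @ $18.70 = $16,949.20

COGS = $22,494.00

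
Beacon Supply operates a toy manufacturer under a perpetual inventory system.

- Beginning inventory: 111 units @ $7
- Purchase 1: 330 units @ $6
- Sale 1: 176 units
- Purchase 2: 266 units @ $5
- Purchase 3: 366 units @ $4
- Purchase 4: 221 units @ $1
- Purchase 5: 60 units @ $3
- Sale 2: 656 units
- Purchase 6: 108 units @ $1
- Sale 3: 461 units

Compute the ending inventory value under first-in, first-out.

Sale 1 (176) [FIFO — oldest first]: 111 @ $7 + 65 @ $6 = $1,167
Sale 2 (656) [FIFO — oldest first]: 265 @ $6 + 266 @ $5 + 125 @ $4 = $3,420
Sale 3 (461) [FIFO — oldest first]: 241 @ $4 + 220 @ $1 = $1,184
Total COGS = $1,167 + $3,420 + $1,184 = $5,771
Ending inventory: 1 @ $1 + 60 @ $3 + 108 @ $1 = $289
Check: goods available $6,060 = COGS $5,771 + ending $289

Ending inventory = $289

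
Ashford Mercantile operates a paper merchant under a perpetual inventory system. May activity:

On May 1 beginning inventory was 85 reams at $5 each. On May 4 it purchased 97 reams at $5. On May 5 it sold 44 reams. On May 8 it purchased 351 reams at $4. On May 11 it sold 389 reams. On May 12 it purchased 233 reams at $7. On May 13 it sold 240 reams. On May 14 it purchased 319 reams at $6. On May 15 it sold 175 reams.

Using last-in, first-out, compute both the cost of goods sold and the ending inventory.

May 5, 44 sold [LIFO — newest first]: 44 @ $5 = $220
May 11, 389 sold [LIFO — newest first]: 351 @ $4 + 38 @ $5 = $1,594
May 13, 240 sold [LIFO — newest first]: 233 @ $7 + 7 @ $5 = $1,666
May 15, 175 sold [LIFO — newest first]: 175 @ $6 = $1,050
Total COGS = $220 + $1,594 + $1,666 + $1,050 = $4,530
Ending inventory: 85 @ $5 + 8 @ $5 + 144 @ $6 = $1,329
Check: goods available $5,859 = COGS $4,530 + ending $1,329

COGS = $4,530; ending inventory = $1,329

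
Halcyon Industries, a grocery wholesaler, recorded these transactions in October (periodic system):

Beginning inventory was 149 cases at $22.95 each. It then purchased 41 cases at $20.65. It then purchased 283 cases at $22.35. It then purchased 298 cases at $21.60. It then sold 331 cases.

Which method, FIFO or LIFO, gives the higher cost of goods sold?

FIFO COGS: 149 @ $22.95 + 41 @ $20.65 + 141 @ $22.35 = $7,417.55
LIFO COGS: 298 @ $21.60 + 33 @ $22.35 = $7,174.35

FIFO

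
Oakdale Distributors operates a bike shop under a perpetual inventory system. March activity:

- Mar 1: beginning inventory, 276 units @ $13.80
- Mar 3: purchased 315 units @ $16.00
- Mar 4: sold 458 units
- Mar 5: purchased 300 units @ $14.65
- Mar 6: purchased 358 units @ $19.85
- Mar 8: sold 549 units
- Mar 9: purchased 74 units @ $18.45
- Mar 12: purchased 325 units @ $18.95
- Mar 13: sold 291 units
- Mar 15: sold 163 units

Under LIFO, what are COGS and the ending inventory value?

Mar 4, 458 sold [LIFO — newest first]: 315 @ $16.00 + 143 @ $13.80 = $7,013.40
Mar 8, 549 sold [LIFO — newest first]: 358 @ $19.85 + 191 @ $14.65 = $9,904.45
Mar 13, 291 sold [LIFO — newest first]: 291 @ $18.95 = $5,514.45
Mar 15, 163 sold [LIFO — newest first]: 34 @ $18.95 + 74 @ $18.45 + 55 @ $14.65 = $2,815.35
Total COGS = $7,013.40 + $9,904.45 + $5,514.45 + $2,815.35 = $25,247.65
Ending inventory: 133 @ $13.80 + 54 @ $14.65 = $2,626.50
Check: goods available $27,874.15 = COGS $25,247.65 + ending $2,626.50

COGS = $25,247.65; ending inventory = $2,626.50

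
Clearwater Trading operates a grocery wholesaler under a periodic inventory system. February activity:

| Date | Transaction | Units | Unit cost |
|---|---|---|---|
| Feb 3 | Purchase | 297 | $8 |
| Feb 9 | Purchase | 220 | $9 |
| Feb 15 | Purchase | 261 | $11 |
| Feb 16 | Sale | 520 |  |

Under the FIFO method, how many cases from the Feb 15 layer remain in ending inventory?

258

Feb 16, 520 sold [FIFO — oldest first]: 297 @ $8 + 220 @ $9 + 3 @ $11 = $4,389
Ending inventory: 258 @ $11 = $2,838
Check: goods available $7,227 = COGS $4,389 + ending $2,838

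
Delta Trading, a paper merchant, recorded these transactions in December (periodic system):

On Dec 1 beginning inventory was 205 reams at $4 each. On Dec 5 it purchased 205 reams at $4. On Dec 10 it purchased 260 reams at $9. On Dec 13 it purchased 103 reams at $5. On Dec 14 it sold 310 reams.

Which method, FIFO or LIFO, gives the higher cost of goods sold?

LIFO

FIFO COGS: 205 @ $4 + 105 @ $4 = $1,240
LIFO COGS: 103 @ $5 + 207 @ $9 = $2,378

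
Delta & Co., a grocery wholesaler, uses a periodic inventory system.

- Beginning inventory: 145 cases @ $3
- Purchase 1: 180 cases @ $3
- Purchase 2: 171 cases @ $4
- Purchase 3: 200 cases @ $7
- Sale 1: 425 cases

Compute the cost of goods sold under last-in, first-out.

Sale 1 (425) [LIFO — newest first]: 200 @ $7 + 171 @ $4 + 54 @ $3 = $2,246
Ending inventory: 145 @ $3 + 126 @ $3 = $813
Check: goods available $3,059 = COGS $2,246 + ending $813

COGS = $2,246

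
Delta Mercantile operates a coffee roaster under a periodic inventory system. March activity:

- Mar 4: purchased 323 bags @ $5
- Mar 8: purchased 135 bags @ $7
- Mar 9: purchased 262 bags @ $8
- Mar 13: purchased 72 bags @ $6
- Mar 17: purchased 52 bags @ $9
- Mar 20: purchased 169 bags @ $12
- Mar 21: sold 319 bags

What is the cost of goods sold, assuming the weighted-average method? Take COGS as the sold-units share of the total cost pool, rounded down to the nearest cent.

COGS = $2,388.24

Mar 21, sell 319: 319/1013 × $7,584.00 → $2,388.24
Ending inventory (cost pool remaining) = $5,195.76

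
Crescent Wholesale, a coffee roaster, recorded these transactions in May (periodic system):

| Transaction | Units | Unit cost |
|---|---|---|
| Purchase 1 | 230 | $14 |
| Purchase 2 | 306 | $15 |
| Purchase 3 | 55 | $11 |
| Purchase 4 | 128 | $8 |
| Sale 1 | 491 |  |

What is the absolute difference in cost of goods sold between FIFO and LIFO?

$888

FIFO COGS: 230 @ $14 + 261 @ $15 = $7,135
LIFO COGS: 128 @ $8 + 55 @ $11 + 306 @ $15 + 2 @ $14 = $6,247
Difference = |$7,135 − $6,247| = $888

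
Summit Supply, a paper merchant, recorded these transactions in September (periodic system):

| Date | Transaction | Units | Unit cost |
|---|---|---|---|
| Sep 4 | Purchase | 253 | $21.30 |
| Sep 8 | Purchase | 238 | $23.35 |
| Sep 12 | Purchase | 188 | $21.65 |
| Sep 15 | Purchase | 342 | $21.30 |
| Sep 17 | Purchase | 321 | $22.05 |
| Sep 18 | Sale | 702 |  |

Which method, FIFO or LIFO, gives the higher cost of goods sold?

FIFO

FIFO COGS: 253 @ $21.30 + 238 @ $23.35 + 188 @ $21.65 + 23 @ $21.30 = $15,506.30
LIFO COGS: 321 @ $22.05 + 342 @ $21.30 + 39 @ $21.65 = $15,207.00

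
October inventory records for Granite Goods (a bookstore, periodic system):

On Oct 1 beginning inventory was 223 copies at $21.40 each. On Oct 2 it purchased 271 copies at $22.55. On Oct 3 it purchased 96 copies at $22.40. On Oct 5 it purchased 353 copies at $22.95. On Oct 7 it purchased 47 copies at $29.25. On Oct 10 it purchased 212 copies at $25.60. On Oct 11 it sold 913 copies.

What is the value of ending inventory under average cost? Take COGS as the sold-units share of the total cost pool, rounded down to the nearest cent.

Ending inventory = $6,716.96

Oct 11, sell 913: 913/1202 × $27,936.95 → $21,219.99
Ending inventory (cost pool remaining) = $6,716.96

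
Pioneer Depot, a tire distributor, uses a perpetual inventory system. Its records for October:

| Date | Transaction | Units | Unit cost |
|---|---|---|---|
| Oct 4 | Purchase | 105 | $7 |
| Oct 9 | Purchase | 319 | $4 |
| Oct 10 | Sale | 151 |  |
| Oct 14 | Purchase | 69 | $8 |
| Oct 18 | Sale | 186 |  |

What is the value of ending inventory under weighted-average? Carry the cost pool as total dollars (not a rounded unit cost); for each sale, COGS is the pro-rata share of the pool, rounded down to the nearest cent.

After Oct 4: 105 on hand, pool $735.00 (≈ $7.0000 each)
After Oct 9: 424 on hand, pool $2,011.00 (≈ $4.7429 each)
Oct 10, sell 151: 151/424 × $2,011.00 → $716.18
After Oct 14: 342 on hand, pool $1,846.82 (≈ $5.4001 each)
Oct 18, sell 186: 186/342 × $1,846.82 → $1,004.41
Total COGS = $716.18 + $1,004.41 = $1,720.59
Ending inventory (cost pool remaining) = $842.41
Check: goods available $2,563.00 = COGS $1,720.59 + ending $842.41

Ending inventory = $842.41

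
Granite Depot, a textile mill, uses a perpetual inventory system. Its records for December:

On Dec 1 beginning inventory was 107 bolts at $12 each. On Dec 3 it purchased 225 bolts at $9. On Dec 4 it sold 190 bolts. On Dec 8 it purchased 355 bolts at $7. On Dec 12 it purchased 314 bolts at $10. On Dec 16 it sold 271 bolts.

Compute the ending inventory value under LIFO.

Ending inventory = $4,514

Dec 4, 190 sold [LIFO — newest first]: 190 @ $9 = $1,710
Dec 16, 271 sold [LIFO — newest first]: 271 @ $10 = $2,710
Total COGS = $1,710 + $2,710 = $4,420
Ending inventory: 107 @ $12 + 35 @ $9 + 355 @ $7 + 43 @ $10 = $4,514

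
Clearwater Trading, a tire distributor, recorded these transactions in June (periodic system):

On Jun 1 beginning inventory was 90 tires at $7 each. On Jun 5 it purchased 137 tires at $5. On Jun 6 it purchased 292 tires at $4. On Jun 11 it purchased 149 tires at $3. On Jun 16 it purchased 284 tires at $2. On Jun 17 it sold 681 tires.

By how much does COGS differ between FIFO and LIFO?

$949

FIFO COGS: 90 @ $7 + 137 @ $5 + 292 @ $4 + 149 @ $3 + 13 @ $2 = $2,956
LIFO COGS: 284 @ $2 + 149 @ $3 + 248 @ $4 = $2,007
Difference = |$2,956 − $2,007| = $949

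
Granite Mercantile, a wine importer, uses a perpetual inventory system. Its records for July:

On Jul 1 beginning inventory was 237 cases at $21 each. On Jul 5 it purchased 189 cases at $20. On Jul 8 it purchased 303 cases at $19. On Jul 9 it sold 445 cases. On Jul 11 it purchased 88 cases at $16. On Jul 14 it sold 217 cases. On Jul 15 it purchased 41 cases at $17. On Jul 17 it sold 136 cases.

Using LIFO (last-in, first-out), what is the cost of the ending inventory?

Jul 9, 445 sold [LIFO — newest first]: 303 @ $19 + 142 @ $20 = $8,597
Jul 14, 217 sold [LIFO — newest first]: 88 @ $16 + 47 @ $20 + 82 @ $21 = $4,070
Jul 17, 136 sold [LIFO — newest first]: 41 @ $17 + 95 @ $21 = $2,692
Total COGS = $8,597 + $4,070 + $2,692 = $15,359
Ending inventory: 60 @ $21 = $1,260

Ending inventory = $1,260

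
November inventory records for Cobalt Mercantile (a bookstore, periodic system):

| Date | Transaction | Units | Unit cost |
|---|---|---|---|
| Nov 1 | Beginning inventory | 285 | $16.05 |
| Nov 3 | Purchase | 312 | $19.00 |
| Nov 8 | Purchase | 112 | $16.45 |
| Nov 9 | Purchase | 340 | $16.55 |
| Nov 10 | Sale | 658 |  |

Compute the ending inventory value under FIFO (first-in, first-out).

Ending inventory = $6,465.95

Nov 10, 658 sold [FIFO — oldest first]: 285 @ $16.05 + 312 @ $19.00 + 61 @ $16.45 = $11,505.70
Ending inventory: 51 @ $16.45 + 340 @ $16.55 = $6,465.95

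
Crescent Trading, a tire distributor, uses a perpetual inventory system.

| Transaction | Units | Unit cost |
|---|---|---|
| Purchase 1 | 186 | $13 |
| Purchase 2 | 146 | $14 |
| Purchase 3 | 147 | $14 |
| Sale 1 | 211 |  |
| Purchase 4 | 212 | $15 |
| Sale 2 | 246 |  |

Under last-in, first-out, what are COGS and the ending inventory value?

Sale 1 (211) [LIFO — newest first]: 147 @ $14 + 64 @ $14 = $2,954
Sale 2 (246) [LIFO — newest first]: 212 @ $15 + 34 @ $14 = $3,656
Total COGS = $2,954 + $3,656 = $6,610
Ending inventory: 186 @ $13 + 48 @ $14 = $3,090

COGS = $6,610; ending inventory = $3,090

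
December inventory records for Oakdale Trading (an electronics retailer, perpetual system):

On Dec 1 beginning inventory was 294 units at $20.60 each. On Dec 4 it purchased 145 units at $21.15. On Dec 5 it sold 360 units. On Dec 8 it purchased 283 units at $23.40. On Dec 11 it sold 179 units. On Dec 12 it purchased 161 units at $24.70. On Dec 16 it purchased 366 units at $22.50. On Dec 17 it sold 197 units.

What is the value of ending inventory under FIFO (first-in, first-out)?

Ending inventory = $11,865.90

Dec 5, 360 sold [FIFO — oldest first]: 294 @ $20.60 + 66 @ $21.15 = $7,452.30
Dec 11, 179 sold [FIFO — oldest first]: 79 @ $21.15 + 100 @ $23.40 = $4,010.85
Dec 17, 197 sold [FIFO — oldest first]: 183 @ $23.40 + 14 @ $24.70 = $4,628.00
Total COGS = $7,452.30 + $4,010.85 + $4,628.00 = $16,091.15
Ending inventory: 147 @ $24.70 + 366 @ $22.50 = $11,865.90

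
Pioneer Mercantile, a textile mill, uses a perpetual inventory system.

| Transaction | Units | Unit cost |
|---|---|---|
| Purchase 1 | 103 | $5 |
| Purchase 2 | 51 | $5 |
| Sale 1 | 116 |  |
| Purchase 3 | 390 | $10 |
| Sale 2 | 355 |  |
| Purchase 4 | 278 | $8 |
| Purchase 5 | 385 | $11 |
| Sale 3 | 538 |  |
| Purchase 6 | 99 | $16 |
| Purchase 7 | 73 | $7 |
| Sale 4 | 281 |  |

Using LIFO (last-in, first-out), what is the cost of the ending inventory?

Sale 1 (116) [LIFO — newest first]: 51 @ $5 + 65 @ $5 = $580
Sale 2 (355) [LIFO — newest first]: 355 @ $10 = $3,550
Sale 3 (538) [LIFO — newest first]: 385 @ $11 + 153 @ $8 = $5,459
Sale 4 (281) [LIFO — newest first]: 73 @ $7 + 99 @ $16 + 109 @ $8 = $2,967
Total COGS = $580 + $3,550 + $5,459 + $2,967 = $12,556
Ending inventory: 38 @ $5 + 35 @ $10 + 16 @ $8 = $668

Ending inventory = $668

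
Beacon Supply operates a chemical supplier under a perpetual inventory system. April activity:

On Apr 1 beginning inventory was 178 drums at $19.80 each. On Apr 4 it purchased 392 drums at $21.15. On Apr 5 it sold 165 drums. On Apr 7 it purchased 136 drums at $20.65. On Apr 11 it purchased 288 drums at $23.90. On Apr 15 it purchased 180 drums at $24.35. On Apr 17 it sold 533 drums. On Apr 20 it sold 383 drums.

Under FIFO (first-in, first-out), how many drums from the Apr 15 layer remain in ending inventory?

Apr 5, 165 sold [FIFO — oldest first]: 165 @ $19.80 = $3,267.00
Apr 17, 533 sold [FIFO — oldest first]: 13 @ $19.80 + 392 @ $21.15 + 128 @ $20.65 = $11,191.40
Apr 20, 383 sold [FIFO — oldest first]: 8 @ $20.65 + 288 @ $23.90 + 87 @ $24.35 = $9,166.85
Total COGS = $3,267.00 + $11,191.40 + $9,166.85 = $23,625.25
Ending inventory: 93 @ $24.35 = $2,264.55

93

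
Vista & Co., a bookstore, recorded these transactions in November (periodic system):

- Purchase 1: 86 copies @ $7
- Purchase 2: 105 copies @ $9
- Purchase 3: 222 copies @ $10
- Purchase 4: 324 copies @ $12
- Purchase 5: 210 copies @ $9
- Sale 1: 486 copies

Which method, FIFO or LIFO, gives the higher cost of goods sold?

LIFO

FIFO COGS: 86 @ $7 + 105 @ $9 + 222 @ $10 + 73 @ $12 = $4,643
LIFO COGS: 210 @ $9 + 276 @ $12 = $5,202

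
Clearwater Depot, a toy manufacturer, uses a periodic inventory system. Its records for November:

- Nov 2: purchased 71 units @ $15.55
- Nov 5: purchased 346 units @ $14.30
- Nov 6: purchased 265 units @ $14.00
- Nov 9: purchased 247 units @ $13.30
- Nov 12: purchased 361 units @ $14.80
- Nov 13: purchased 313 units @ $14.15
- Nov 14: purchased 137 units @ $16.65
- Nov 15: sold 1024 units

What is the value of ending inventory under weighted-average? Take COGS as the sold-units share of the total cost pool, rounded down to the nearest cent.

Nov 15, sell 1024: 1024/1740 × $25,099.75 → $14,771.34
Ending inventory (cost pool remaining) = $10,328.41
Check: goods available $25,099.75 = COGS $14,771.34 + ending $10,328.41

Ending inventory = $10,328.41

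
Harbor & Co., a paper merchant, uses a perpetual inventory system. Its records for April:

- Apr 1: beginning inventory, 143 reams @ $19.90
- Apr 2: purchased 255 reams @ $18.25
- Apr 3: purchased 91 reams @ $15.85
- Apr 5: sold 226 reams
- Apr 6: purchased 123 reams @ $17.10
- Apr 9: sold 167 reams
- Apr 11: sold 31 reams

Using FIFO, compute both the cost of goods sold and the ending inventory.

COGS = $7,911.55; ending inventory = $3,133.55

Apr 5, 226 sold [FIFO — oldest first]: 143 @ $19.90 + 83 @ $18.25 = $4,360.45
Apr 9, 167 sold [FIFO — oldest first]: 167 @ $18.25 = $3,047.75
Apr 11, 31 sold [FIFO — oldest first]: 5 @ $18.25 + 26 @ $15.85 = $503.35
Total COGS = $4,360.45 + $3,047.75 + $503.35 = $7,911.55
Ending inventory: 65 @ $15.85 + 123 @ $17.10 = $3,133.55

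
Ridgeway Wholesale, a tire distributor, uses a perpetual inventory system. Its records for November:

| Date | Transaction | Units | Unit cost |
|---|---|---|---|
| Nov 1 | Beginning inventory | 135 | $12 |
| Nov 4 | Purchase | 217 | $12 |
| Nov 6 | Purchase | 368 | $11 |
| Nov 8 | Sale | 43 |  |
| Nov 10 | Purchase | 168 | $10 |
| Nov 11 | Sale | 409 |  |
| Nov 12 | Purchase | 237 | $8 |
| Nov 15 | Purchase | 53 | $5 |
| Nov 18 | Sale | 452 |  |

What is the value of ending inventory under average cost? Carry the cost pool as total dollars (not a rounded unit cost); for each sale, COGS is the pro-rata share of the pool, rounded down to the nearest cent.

After Nov 1: 135 on hand, pool $1,620.00 (≈ $12.0000 each)
After Nov 4: 352 on hand, pool $4,224.00 (≈ $12.0000 each)
After Nov 6: 720 on hand, pool $8,272.00 (≈ $11.4889 each)
Nov 8, sell 43: 43/720 × $8,272.00 → $494.02
After Nov 10: 845 on hand, pool $9,457.98 (≈ $11.1929 each)
Nov 11, sell 409: 409/845 × $9,457.98 → $4,577.88
After Nov 12: 673 on hand, pool $6,776.10 (≈ $10.0685 each)
After Nov 15: 726 on hand, pool $7,041.10 (≈ $9.6985 each)
Nov 18, sell 452: 452/726 × $7,041.10 → $4,383.71
Total COGS = $494.02 + $4,577.88 + $4,383.71 = $9,455.61
Ending inventory (cost pool remaining) = $2,657.39
Check: goods available $12,113.00 = COGS $9,455.61 + ending $2,657.39

Ending inventory = $2,657.39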